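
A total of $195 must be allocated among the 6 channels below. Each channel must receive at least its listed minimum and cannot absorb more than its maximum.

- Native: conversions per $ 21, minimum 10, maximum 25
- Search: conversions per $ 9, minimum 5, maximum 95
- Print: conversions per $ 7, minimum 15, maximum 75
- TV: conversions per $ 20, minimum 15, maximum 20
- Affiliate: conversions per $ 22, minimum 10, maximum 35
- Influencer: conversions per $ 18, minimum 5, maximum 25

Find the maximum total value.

Meeting every minimum uses 10+5+15+15+10+5 = 60 $, leaving 135.
Order the channels by conversions per $: Affiliate 22 > Native 21 > TV 20 > Influencer 18 > Search 9 > Print 7.
Give Affiliate 25 more to hit its cap of 35 ; 110 left.
Native: +15 to 25 (cap) ; 95 left.
TV: +5 to 20 (cap) ; 90 left.
Influencer: +20 to 25 (cap) ; 70 left.
Search has room for 90 more but only 70 remain, so it gets 75.
Total = 21×25 + 9×75 + 7×15 + 20×20 + 22×35 + 18×25 = 2925.

2925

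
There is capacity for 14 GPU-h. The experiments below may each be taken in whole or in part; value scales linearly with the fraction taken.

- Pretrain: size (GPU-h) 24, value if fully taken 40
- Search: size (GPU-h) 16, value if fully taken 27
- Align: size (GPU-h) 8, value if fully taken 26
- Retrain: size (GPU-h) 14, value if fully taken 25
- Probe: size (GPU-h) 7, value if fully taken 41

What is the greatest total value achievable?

Rank by value-to-size ratio: Probe 41/7≈5.86, Align 26/8≈3.25, Retrain 25/14≈1.79, Search 27/16≈1.69, Pretrain 40/24≈1.67.
Probe: take in full, 7 GPU-h for value 41 → 7 left.
7 GPU-h left: a 7/8 share of Align gives 26×7/8 = 22.75.
Total value = 63.75.

63.75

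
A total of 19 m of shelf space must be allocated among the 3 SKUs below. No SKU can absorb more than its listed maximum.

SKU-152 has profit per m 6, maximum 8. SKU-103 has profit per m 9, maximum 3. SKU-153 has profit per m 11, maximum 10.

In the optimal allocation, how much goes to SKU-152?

Rank by profit per m: SKU-153 11 > SKU-103 9 > SKU-152 6.
SKU-153: +10 to 10 (cap) — 9 left.
SKU-103: +3 to 3 (cap) — 6 left.
SKU-152: +6 (room for 8) → 6. Pool exhausted.

6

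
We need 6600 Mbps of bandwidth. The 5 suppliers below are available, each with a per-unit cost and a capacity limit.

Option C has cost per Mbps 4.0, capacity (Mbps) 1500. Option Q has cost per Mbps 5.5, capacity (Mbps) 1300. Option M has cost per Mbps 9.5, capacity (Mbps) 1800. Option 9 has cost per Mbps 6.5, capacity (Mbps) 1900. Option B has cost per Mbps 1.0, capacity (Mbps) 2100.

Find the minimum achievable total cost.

Fill from the cheapest supplier first.
Option B (1.0): use full 2100 — 4500 Mbps to go.
Option C (4.0): use full 1500 — 3000 Mbps to go.
Option Q (5.5): use full 1300 — 1700 Mbps to go.
Take 1700 from Option 9 at 6.5 to finish.
Option M: unused.
Cost = 2100×1.0 + 1500×4.0 + 1300×5.5 + 1700×6.5 = 26300.

26300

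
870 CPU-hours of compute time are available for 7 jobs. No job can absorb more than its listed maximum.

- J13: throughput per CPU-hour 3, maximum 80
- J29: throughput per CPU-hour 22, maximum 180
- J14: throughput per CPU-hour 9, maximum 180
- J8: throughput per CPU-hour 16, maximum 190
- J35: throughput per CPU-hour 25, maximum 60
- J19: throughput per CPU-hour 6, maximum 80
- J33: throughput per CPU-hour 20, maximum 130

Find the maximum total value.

13350

Rank by throughput per CPU-hour: J35 25 > J29 22 > J33 20 > J8 16 > J14 9 > J19 6 > J13 3.
J35 takes 60 to reach its cap of 60 — 810 left.
J29: +180 to 180 (cap) — 630 left.
J33 takes 130 to reach its cap of 130 — 500 left.
Give J8 190 to hit its cap of 190 — 310 left.
J14: +180 to 180 (cap) — 130 left.
Give J19 80 to hit its cap of 80 — 50 left.
J13: +50 (room for 80) → 50. Pool exhausted.
Total = 3×50 + 22×180 + 9×180 + 16×190 + 25×60 + 6×80 + 20×130 = 13350.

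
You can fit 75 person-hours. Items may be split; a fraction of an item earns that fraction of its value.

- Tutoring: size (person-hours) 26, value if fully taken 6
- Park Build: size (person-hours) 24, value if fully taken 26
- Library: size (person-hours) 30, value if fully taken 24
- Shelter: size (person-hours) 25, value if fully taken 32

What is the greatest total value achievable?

Rank by value-to-size ratio: Shelter 32/25≈1.28, Park Build 26/24≈1.08, Library 24/30≈0.8, Tutoring 6/26≈0.231.
All 25 person-hours of Shelter fit (value 32) ; 50 remain.
All 24 person-hours of Park Build fit (value 26) ; 26 remain.
Only 26 person-hours remain; take 26/30 of Library for value 24×26/30 = 20.8.
Total value = 78.8.

78.8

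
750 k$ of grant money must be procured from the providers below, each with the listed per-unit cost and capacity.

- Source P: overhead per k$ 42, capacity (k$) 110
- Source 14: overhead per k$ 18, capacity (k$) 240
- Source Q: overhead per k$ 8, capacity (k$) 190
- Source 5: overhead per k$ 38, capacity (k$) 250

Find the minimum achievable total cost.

Use providers in increasing cost order.
Source Q (8): use full 190 — 560 k$ to go.
Source 14 at 18: take all 240 k$ — 320 still needed.
Source 5 at 38: take all 250 k$ — 70 still needed.
Take 70 from Source P at 42 to finish.
Cost = 190×8 + 240×18 + 250×38 + 70×42 = 18280.

18280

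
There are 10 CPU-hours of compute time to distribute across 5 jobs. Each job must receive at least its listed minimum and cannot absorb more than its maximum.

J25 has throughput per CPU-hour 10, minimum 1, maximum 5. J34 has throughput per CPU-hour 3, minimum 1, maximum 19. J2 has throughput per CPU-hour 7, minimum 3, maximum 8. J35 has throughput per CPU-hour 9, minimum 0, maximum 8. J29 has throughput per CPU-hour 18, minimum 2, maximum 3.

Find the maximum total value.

108

Meeting every minimum uses 1+1+3+0+2 = 7 CPU-hours, leaving 3.
Rank by throughput per CPU-hour: J29 18 > J25 10 > J35 9 > J2 7 > J34 3.
Give J29 1 more to hit its cap of 3 ; 2 left.
Only 2 left; J25 takes them to reach 3.
Total = 10×3 + 3×1 + 7×3 + 18×3 = 108.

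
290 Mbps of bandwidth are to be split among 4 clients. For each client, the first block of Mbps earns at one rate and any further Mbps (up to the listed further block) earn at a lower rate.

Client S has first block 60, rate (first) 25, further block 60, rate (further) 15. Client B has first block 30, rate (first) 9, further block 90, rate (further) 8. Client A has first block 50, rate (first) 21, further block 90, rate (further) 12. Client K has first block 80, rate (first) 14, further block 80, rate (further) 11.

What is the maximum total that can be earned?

5050

Rank every tier by rate: Client S/T1 25 > Client A/T1 21 > Client S/T2 15 > Client K/T1 14 > Client A/T2 12 > Client K/T2 11 > Client B/T1 9 > Client B/T2 8.
Client S/T1 (25): +60 → 230 left.
Fill Client A T1 block (50 at 21) → 180 left.
Client S T2 at 15: fill all 60 → 120 left.
Fill Client K T1 block (80 at 14) → 40 left.
Client A T2 at 12: only 40 left, fill 40.
Total = 25×60 + 21×50 + 15×60 + 14×80 + 12×40 = 5050.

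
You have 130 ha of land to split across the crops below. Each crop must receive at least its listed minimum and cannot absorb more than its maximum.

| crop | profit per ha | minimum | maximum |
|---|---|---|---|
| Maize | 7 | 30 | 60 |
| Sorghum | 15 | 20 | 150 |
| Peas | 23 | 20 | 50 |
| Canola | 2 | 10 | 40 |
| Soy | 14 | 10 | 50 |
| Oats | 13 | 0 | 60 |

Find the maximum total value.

Meeting every minimum uses 30+20+20+10+10+0 = 90 ha, leaving 40.
Order the crops by profit per ha: Peas 23 > Sorghum 15 > Soy 14 > Oats 13 > Maize 7 > Canola 2.
Peas takes 30 more to reach its cap of 50 — 10 left.
Sorghum has room for 130 more but only 10 remain, so it gets 30.
Total = 7×30 + 15×30 + 23×50 + 2×10 + 14×10 = 1970.

1970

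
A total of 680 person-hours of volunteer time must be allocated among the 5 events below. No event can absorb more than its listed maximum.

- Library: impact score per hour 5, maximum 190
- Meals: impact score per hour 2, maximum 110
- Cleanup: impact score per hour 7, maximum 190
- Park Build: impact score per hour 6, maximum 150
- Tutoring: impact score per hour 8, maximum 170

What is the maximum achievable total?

Order the events by impact score per hour: Tutoring 8 > Cleanup 7 > Park Build 6 > Library 5 > Meals 2.
Give Tutoring 170 to hit its cap of 170 → 510 left.
Cleanup: +190 to 190 (cap) → 320 left.
Give Park Build 150 to hit its cap of 150 → 170 left.
Library: +170 (room for 190) → 170. Pool exhausted.
Total = 5×170 + 7×190 + 6×150 + 8×170 = 4440.

4440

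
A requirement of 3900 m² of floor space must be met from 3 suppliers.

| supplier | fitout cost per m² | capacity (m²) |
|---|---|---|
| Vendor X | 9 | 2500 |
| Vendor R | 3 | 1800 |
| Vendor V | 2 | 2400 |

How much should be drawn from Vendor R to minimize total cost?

Fill from the cheapest supplier first.
Vendor V (2): use full 2400 — 1500 m² to go.
Vendor R (3): take the remaining 1500 — done.
Vendor X: unused.

1500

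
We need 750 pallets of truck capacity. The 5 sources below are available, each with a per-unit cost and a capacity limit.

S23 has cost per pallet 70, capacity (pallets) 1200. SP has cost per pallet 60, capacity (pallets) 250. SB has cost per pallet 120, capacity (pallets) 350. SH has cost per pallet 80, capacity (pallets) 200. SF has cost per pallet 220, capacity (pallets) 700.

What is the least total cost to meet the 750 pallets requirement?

Fill from the cheapest source first.
SP at 60: take all 250 pallets ; 500 still needed.
Take 500 from S23 at 70 to finish.
SH, SB, SF: unused.
Cost = 250×60 + 500×70 = 50000.

50000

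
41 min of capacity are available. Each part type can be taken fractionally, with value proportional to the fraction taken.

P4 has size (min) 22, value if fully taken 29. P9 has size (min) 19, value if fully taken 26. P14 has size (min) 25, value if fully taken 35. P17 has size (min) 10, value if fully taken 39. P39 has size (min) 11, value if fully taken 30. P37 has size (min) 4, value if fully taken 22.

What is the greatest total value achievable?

Rank by value-to-size ratio: P37 22/4≈5.5, P17 39/10≈3.9, P39 30/11≈2.73, P14 35/25≈1.4, P9 26/19≈1.37, P4 29/22≈1.32.
Take all of P37 (4 min, value 22) ; 37 min left.
All 10 min of P17 fit (value 39) ; 27 remain.
Take all of P39 (11 min, value 30) ; 16 min left.
Fill the last 16 min with part of P14: 16/25 of it earns 22.4.
Total value = 113.4.

113.4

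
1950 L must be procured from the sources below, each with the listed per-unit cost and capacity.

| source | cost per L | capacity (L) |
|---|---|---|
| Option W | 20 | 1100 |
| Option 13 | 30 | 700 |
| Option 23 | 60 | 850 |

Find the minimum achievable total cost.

Cheapest first:
Take 1100 from Option W at 20 → need 850 more.
Take 700 from Option 13 at 30 → need 150 more.
Take 150 from Option 23 at 60 to finish.
Cost = 1100×20 + 700×30 + 150×60 = 52000.

52000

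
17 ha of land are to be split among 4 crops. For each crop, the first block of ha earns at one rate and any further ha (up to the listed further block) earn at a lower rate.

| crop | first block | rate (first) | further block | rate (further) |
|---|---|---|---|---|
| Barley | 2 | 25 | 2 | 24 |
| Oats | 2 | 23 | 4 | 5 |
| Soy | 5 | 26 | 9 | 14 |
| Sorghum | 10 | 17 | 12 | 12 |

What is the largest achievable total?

376

Treat each block as its own option and order by rate: Soy/tier1 26 > Barley/tier1 25 > Barley/tier2 24 > Oats/tier1 23 > Sorghum/tier1 17 > Soy/tier2 14 > Sorghum/tier2 12 > Oats/tier2 5.
Soy tier1 at 26: fill all 5 — 12 left.
Fill Barley tier1 block (2 at 25) — 10 left.
Fill Barley tier2 block (2 at 24) — 8 left.
Fill Oats tier1 block (2 at 23) — 6 left.
6 remain; put them into Sorghum tier1 at 17.
Total = 26×5 + 25×2 + 24×2 + 23×2 + 17×6 = 376.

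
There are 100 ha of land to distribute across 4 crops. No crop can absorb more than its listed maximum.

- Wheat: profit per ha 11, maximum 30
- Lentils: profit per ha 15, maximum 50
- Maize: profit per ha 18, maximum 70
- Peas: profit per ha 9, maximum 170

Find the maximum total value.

1710

Highest profit per ha first: Maize 18 > Lentils 15 > Wheat 11 > Peas 9.
Maize takes 70 to reach its cap of 70 — 30 left.
Lentils has room for 50 but only 30 remain, so it gets 30.
Total = 15×30 + 18×70 = 1710.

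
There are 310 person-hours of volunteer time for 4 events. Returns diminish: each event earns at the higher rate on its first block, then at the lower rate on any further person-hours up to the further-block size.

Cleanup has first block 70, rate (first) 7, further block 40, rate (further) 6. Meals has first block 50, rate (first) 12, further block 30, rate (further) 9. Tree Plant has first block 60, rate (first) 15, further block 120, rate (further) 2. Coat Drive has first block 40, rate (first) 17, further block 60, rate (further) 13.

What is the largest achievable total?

Order all 8 blocks by rate: Coat Drive/tier1 17 > Tree Plant/tier1 15 > Coat Drive/tier2 13 > Meals/tier1 12 > Meals/tier2 9 > Cleanup/tier1 7 > Cleanup/tier2 6 > Tree Plant/tier2 2.
Fill Coat Drive tier1 block (40 at 17) — 270 left.
Tree Plant/tier1 (15): +60 — 210 left.
Coat Drive/tier2 (13): +60 — 150 left.
Meals tier1 at 12: fill all 50 — 100 left.
Fill Meals tier2 block (30 at 9) — 70 left.
Fill Cleanup tier1 block (70 at 7) — 0 left.
Total = 17×40 + 15×60 + 13×60 + 12×50 + 9×30 + 7×70 = 3720.

3720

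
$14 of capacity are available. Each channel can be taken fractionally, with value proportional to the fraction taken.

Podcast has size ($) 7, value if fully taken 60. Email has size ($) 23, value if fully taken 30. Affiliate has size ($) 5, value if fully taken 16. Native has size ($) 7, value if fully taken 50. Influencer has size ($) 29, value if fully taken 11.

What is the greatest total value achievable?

Rank by value-to-size ratio: Podcast 60/7≈8.57, Native 50/7≈7.14, Affiliate 16/5≈3.2, Email 30/23≈1.3, Influencer 11/29≈0.379.
Take all of Podcast (7 $, value 60) ; 7 $ left.
Native: take in full, 7 $ for value 50 ; 0 left.
Total value = 110.

110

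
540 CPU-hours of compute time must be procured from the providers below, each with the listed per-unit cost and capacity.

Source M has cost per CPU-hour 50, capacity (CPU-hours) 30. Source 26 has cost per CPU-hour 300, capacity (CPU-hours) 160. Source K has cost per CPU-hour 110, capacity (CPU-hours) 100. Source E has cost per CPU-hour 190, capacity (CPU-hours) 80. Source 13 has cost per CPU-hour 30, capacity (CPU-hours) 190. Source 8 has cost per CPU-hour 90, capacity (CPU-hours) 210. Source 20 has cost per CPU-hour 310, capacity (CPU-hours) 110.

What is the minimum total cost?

39000

Fill from the cheapest provider first.
Take 190 from Source 13 at 30 — need 350 more.
Source M (50): use full 30 — 320 CPU-hours to go.
Source 8 at 90: take all 210 CPU-hours — 110 still needed.
Source K (110): use full 100 — 10 CPU-hours to go.
Source E (190): take the remaining 10 — done.
Source 26, Source 20: unused.
Cost = 190×30 + 30×50 + 210×90 + 100×110 + 10×190 = 39000.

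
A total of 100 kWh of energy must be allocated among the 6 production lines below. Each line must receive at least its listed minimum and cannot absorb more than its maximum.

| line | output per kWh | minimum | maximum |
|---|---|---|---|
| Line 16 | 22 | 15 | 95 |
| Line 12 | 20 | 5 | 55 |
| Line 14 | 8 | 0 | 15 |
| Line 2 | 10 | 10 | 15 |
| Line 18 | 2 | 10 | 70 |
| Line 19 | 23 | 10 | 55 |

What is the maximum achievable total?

1925

Meeting every minimum uses 15+5+0+10+10+10 = 50 kWh, leaving 50.
Highest output per kWh first: Line 19 23 > Line 16 22 > Line 12 20 > Line 2 10 > Line 14 8 > Line 18 2.
Line 19: +45 to 55 (cap) → 5 left.
Line 16 has room for 80 more but only 5 remain, so it gets 20.
Total = 22×20 + 20×5 + 10×10 + 2×10 + 23×55 = 1925.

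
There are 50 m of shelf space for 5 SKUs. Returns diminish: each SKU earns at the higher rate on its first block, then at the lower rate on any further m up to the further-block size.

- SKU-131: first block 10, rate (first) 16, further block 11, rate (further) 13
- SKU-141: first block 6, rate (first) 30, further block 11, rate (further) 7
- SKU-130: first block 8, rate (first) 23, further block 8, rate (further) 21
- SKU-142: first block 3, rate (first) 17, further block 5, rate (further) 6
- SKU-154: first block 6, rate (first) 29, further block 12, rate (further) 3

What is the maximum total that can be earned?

Order all 10 blocks by rate: SKU-141/tier1 30 > SKU-154/tier1 29 > SKU-130/tier1 23 > SKU-130/tier2 21 > SKU-142/tier1 17 > SKU-131/tier1 16 > SKU-131/tier2 13 > SKU-141/tier2 7 > SKU-142/tier2 6 > SKU-154/tier2 3.
Fill SKU-141 tier1 block (6 at 30) ; 44 left.
SKU-154/tier1 (29): +6 ; 38 left.
SKU-130 tier1 at 23: fill all 8 ; 30 left.
Fill SKU-130 tier2 block (8 at 21) ; 22 left.
SKU-142 tier1 at 17: fill all 3 ; 19 left.
Fill SKU-131 tier1 block (10 at 16) ; 9 left.
9 remain; put them into SKU-131 tier2 at 13.
Total = 30×6 + 29×6 + 23×8 + 21×8 + 17×3 + 16×10 + 13×9 = 1034.

1034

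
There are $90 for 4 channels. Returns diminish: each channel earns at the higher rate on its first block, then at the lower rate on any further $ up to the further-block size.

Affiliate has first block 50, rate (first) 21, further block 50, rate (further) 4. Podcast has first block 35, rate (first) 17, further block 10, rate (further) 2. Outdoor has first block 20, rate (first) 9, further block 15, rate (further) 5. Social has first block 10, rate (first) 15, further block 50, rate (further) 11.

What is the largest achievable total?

1720

Treat each block as its own option and order by rate: Affiliate/T1 21 > Podcast/T1 17 > Social/T1 15 > Social/T2 11 > Outdoor/T1 9 > Outdoor/T2 5 > Affiliate/T2 4 > Podcast/T2 2.
Affiliate T1 at 21: fill all 50 — 40 left.
Podcast/T1 (17): +35 — 5 left.
Social T1 at 15: only 5 left, fill 5.
Total = 21×50 + 17×35 + 15×5 = 1720.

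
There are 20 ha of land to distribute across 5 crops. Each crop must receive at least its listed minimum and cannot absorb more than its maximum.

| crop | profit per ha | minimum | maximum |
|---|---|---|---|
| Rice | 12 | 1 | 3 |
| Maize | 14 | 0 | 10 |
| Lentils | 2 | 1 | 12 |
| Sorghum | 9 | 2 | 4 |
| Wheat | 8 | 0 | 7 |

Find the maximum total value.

Meeting every minimum uses 1+0+1+2+0 = 4 ha, leaving 16.
Order the crops by profit per ha: Maize 14 > Rice 12 > Sorghum 9 > Wheat 8 > Lentils 2.
Maize: +10 to 10 (cap) — 6 left.
Rice takes 2 more to reach its cap of 3 — 4 left.
Sorghum: +2 to 4 (cap) — 2 left.
Wheat: +2 (room for 7) → 2. Pool exhausted.
Total = 12×3 + 14×10 + 2×1 + 9×4 + 8×2 = 230.

230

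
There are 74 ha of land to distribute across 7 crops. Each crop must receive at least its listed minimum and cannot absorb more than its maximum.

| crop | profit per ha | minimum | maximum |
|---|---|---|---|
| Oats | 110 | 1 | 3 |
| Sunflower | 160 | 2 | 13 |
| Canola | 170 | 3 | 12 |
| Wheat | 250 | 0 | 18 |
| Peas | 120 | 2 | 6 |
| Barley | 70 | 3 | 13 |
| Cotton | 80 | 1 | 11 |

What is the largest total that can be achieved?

Meeting every minimum uses 1+2+3+0+2+3+1 = 12 ha, leaving 62.
Highest profit per ha first: Wheat 250 > Canola 170 > Sunflower 160 > Peas 120 > Oats 110 > Cotton 80 > Barley 70.
Give Wheat 18 more to hit its cap of 18 → 44 left.
Give Canola 9 more to hit its cap of 12 → 35 left.
Give Sunflower 11 more to hit its cap of 13 → 24 left.
Peas: +4 to 6 (cap) → 20 left.
Oats takes 2 more to reach its cap of 3 → 18 left.
Give Cotton 10 more to hit its cap of 11 → 8 left.
Only 8 left; Barley takes them to reach 11.
Total = 110×3 + 160×13 + 170×12 + 250×18 + 120×6 + 70×11 + 80×11 = 11320.

11320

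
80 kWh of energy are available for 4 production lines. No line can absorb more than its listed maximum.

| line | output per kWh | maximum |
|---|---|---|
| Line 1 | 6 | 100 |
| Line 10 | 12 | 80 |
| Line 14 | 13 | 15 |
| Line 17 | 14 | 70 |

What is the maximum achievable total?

Rank by output per kWh: Line 17 14 > Line 14 13 > Line 10 12 > Line 1 6.
Line 17 takes 70 to reach its cap of 70 ; 10 left.
Only 10 left; Line 14 takes them to reach 10.
Total = 13×10 + 14×70 = 1110.

1110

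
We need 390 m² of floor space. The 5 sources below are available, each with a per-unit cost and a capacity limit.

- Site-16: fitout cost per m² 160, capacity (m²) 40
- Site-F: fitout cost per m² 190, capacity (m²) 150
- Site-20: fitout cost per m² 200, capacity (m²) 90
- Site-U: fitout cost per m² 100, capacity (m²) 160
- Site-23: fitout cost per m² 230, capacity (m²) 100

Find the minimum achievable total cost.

58900

Cheapest first:
Take 160 from Site-U at 100 — need 230 more.
Site-16 (160): use full 40 — 190 m² to go.
Take 150 from Site-F at 190 — need 40 more.
Take 40 from Site-20 at 200 to finish.
Site-23: unused.
Cost = 160×100 + 40×160 + 150×190 + 40×200 = 58900.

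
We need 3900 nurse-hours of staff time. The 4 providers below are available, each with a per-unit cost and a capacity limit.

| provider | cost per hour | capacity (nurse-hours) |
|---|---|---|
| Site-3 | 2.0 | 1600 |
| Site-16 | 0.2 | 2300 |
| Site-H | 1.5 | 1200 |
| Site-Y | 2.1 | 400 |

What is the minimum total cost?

Fill from the cheapest provider first.
Site-16 at 0.2: take all 2300 nurse-hours → 1600 still needed.
Site-H at 1.5: take all 1200 nurse-hours → 400 still needed.
Site-3 (2.0): take the remaining 400 → done.
Site-Y: unused.
Cost = 2300×0.2 + 1200×1.5 + 400×2.0 = 3060.

3060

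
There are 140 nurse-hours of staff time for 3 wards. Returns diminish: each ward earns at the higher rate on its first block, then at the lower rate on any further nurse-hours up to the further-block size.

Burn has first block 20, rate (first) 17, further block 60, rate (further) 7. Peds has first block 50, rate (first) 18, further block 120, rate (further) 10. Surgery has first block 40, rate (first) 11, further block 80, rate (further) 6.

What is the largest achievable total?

Order all 6 blocks by rate: Peds/first 18 > Burn/first 17 > Surgery/first 11 > Peds/second 10 > Burn/second 7 > Surgery/second 6.
Fill Peds first block (50 at 18) — 90 left.
Burn/first (17): +20 — 70 left.
Surgery first at 11: fill all 40 — 30 left.
Peds/second: +30 of 120 at 10; pool empty.
Total = 18×50 + 17×20 + 11×40 + 10×30 = 1980.

1980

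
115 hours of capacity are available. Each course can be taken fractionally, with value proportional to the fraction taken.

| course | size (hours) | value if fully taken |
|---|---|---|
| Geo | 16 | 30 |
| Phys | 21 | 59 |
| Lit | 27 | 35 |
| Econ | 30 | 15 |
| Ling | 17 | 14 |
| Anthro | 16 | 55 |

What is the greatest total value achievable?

202

Sort by value density: Anthro 55/16≈3.44, Phys 59/21≈2.81, Geo 30/16≈1.88, Lit 35/27≈1.3, Ling 14/17≈0.824, Econ 15/30≈0.5.
All 16 hours of Anthro fit (value 55) ; 99 remain.
Take all of Phys (21 hours, value 59) ; 78 hours left.
Geo: take in full, 16 hours for value 30 ; 62 left.
All 27 hours of Lit fit (value 35) ; 35 remain.
Ling: take in full, 17 hours for value 14 ; 18 left.
Only 18 hours remain; take 18/30 of Econ for value 15×18/30 = 9.
Total value = 202.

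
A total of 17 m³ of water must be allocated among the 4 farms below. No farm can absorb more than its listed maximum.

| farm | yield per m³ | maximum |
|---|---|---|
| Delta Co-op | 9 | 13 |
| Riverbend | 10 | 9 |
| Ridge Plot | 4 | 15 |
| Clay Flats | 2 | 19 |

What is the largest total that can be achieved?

162

Order the farms by yield per m³: Riverbend 10 > Delta Co-op 9 > Ridge Plot 4 > Clay Flats 2.
Riverbend takes 9 to reach its cap of 9 ; 8 left.
Delta Co-op: +8 (room for 13) → 8. Pool exhausted.
Total = 9×8 + 10×9 = 162.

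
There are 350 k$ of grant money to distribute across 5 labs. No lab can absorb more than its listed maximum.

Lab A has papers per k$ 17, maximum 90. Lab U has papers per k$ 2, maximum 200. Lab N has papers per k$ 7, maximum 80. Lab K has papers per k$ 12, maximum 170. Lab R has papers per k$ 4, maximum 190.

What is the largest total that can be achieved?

4170

Rank by papers per k$: Lab A 17 > Lab K 12 > Lab N 7 > Lab R 4 > Lab U 2.
Lab A: +90 to 90 (cap) ; 260 left.
Lab K: +170 to 170 (cap) ; 90 left.
Give Lab N 80 to hit its cap of 80 ; 10 left.
Only 10 left; Lab R takes them to reach 10.
Total = 17×90 + 7×80 + 12×170 + 4×10 = 4170.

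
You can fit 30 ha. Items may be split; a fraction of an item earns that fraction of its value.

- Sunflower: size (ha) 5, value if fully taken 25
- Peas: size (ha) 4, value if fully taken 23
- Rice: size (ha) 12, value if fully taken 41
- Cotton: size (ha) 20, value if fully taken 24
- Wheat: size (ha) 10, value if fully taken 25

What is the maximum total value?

111.5

Best value per unit of size first: Peas 23/4≈5.75, Sunflower 25/5≈5, Rice 41/12≈3.42, Wheat 25/10≈2.5, Cotton 24/20≈1.2.
Peas: take in full, 4 ha for value 23 → 26 left.
Sunflower: take in full, 5 ha for value 25 → 21 left.
Take all of Rice (12 ha, value 41) → 9 ha left.
9 ha left: a 9/10 share of Wheat gives 25×9/10 = 22.5.
Total value = 111.5.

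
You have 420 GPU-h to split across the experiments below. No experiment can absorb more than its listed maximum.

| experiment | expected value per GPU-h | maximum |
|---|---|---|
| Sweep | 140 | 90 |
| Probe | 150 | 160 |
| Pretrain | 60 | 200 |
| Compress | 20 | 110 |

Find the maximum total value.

46800

Order the experiments by expected value per GPU-h: Probe 150 > Sweep 140 > Pretrain 60 > Compress 20.
Probe takes 160 to reach its cap of 160 — 260 left.
Give Sweep 90 to hit its cap of 90 — 170 left.
Pretrain has room for 200 but only 170 remain, so it gets 170.
Total = 140×90 + 150×160 + 60×170 = 46800.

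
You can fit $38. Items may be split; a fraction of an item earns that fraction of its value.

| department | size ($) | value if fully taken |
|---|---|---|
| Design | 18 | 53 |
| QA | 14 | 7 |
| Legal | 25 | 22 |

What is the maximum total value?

70.6

Best value per unit of size first: Design 53/18≈2.94, Legal 22/25≈0.88, QA 7/14≈0.5.
Design: take in full, 18 $ for value 53 ; 20 left.
Only 20 $ remain; take 20/25 of Legal for value 22×20/25 = 17.6.
Total value = 70.6.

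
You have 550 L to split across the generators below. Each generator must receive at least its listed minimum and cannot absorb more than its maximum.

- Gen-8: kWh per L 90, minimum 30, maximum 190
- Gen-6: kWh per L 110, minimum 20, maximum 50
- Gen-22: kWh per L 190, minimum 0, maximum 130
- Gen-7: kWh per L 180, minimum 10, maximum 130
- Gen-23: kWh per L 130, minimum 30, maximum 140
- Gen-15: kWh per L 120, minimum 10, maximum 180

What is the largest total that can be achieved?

83200

Meeting every minimum uses 30+20+0+10+30+10 = 100 L, leaving 450.
Order the generators by kWh per L: Gen-22 190 > Gen-7 180 > Gen-23 130 > Gen-15 120 > Gen-6 110 > Gen-8 90.
Give Gen-22 130 more to hit its cap of 130 ; 320 left.
Give Gen-7 120 more to hit its cap of 130 ; 200 left.
Gen-23 takes 110 more to reach its cap of 140 ; 90 left.
Gen-15: +90 (room for 170) → 100. Pool exhausted.
Total = 90×30 + 110×20 + 190×130 + 180×130 + 130×140 + 120×100 = 83200.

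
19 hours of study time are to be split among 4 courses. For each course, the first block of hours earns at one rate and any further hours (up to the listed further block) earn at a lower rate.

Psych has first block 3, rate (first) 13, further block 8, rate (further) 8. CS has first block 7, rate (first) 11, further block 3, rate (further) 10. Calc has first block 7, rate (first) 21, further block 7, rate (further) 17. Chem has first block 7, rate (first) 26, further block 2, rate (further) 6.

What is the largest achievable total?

Treat each block as its own option and order by rate: Chem/tier1 26 > Calc/tier1 21 > Calc/tier2 17 > Psych/tier1 13 > CS/tier1 11 > CS/tier2 10 > Psych/tier2 8 > Chem/tier2 6.
Chem/tier1 (26): +7 → 12 left.
Calc/tier1 (21): +7 → 5 left.
5 remain; put them into Calc tier2 at 17.
Total = 26×7 + 21×7 + 17×5 = 414.

414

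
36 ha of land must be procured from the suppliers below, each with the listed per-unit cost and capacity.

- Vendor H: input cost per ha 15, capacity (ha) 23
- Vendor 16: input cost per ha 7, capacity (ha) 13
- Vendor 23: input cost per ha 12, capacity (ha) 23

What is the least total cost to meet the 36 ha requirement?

367

Cheapest first:
Vendor 16 (7): use full 13 ; 23 ha to go.
Vendor 23 (12): use full 23 ; 0 ha to go.
Vendor H: unused.
Cost = 13×7 + 23×12 = 367.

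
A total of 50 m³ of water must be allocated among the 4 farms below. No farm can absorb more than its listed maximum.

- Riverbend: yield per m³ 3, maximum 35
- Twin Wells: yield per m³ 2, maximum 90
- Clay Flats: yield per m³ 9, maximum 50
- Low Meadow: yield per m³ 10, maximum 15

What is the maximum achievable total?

Rank by yield per m³: Low Meadow 10 > Clay Flats 9 > Riverbend 3 > Twin Wells 2.
Low Meadow takes 15 to reach its cap of 15 — 35 left.
Clay Flats: +35 (room for 50) → 35. Pool exhausted.
Total = 9×35 + 10×15 = 465.

465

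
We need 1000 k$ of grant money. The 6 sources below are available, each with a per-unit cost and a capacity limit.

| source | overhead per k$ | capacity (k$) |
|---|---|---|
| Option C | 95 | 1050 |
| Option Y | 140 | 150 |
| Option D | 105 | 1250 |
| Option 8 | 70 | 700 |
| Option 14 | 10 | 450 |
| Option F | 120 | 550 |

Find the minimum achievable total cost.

Use sources in increasing cost order.
Take 450 from Option 14 at 10 — need 550 more.
Option 8 (70): take the remaining 550 — done.
Option C, Option D, Option F, Option Y: unused.
Cost = 450×10 + 550×70 = 43000.

43000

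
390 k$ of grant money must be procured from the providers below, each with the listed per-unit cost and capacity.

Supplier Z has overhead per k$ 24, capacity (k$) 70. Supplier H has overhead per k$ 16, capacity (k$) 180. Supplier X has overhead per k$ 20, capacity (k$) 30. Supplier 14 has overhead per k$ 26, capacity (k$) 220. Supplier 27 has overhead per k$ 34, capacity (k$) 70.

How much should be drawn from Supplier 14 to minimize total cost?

110

Fill from the cheapest provider first.
Supplier H at 16: take all 180 k$ ; 210 still needed.
Supplier X at 20: take all 30 k$ ; 180 still needed.
Supplier Z at 24: take all 70 k$ ; 110 still needed.
Take 110 from Supplier 14 at 26 to finish.
Supplier 27: unused.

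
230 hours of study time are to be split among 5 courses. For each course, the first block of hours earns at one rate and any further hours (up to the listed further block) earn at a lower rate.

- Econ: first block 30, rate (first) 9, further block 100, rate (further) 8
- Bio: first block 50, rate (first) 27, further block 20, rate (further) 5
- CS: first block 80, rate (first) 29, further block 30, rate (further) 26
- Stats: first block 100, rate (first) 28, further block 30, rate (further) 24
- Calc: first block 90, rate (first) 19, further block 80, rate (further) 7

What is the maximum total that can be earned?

Order all 10 blocks by rate: CS/first 29 > Stats/first 28 > Bio/first 27 > CS/second 26 > Stats/second 24 > Calc/first 19 > Econ/first 9 > Econ/second 8 > Calc/second 7 > Bio/second 5.
CS/first (29): +80 ; 150 left.
Stats/first (28): +100 ; 50 left.
Bio first at 27: fill all 50 ; 0 left.
Total = 29×80 + 28×100 + 27×50 = 6470.

6470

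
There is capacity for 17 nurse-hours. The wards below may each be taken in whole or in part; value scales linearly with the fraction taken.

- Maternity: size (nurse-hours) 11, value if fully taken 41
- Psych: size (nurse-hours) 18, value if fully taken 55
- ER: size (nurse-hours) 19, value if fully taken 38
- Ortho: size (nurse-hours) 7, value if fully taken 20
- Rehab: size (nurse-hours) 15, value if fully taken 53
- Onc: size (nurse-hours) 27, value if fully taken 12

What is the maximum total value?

62.2

Rank by value-to-size ratio: Maternity 41/11≈3.73, Rehab 53/15≈3.53, Psych 55/18≈3.06, Ortho 20/7≈2.86, ER 38/19≈2, Onc 12/27≈0.444.
All 11 nurse-hours of Maternity fit (value 41) ; 6 remain.
6 nurse-hours left: a 6/15 share of Rehab gives 53×6/15 = 21.2.
Total value = 62.2.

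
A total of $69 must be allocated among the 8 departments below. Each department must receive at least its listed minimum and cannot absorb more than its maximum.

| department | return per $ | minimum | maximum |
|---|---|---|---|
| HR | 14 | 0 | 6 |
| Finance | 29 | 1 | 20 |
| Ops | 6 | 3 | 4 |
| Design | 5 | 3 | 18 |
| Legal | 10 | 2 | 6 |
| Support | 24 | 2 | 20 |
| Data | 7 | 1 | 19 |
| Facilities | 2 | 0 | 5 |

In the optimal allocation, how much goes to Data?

Meeting every minimum uses 0+1+3+3+2+2+1+0 = 12 $, leaving 57.
Order the departments by return per $: Finance 29 > Support 24 > HR 14 > Legal 10 > Data 7 > Ops 6 > Design 5 > Facilities 2.
Give Finance 19 more to hit its cap of 20 ; 38 left.
Support: +18 to 20 (cap) ; 20 left.
Give HR 6 more to hit its cap of 6 ; 14 left.
Give Legal 4 more to hit its cap of 6 ; 10 left.
Data has room for 18 more but only 10 remain, so it gets 11.

11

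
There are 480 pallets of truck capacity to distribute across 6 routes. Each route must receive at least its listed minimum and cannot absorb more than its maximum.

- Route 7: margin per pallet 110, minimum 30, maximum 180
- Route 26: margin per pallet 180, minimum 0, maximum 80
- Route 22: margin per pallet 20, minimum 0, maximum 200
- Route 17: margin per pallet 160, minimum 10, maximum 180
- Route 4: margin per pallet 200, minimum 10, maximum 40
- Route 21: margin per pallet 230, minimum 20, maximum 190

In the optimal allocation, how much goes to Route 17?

Meeting every minimum uses 30+0+0+10+10+20 = 70 pallets, leaving 410.
Highest margin per pallet first: Route 21 230 > Route 4 200 > Route 26 180 > Route 17 160 > Route 7 110 > Route 22 20.
Give Route 21 170 more to hit its cap of 190 ; 240 left.
Route 4 takes 30 more to reach its cap of 40 ; 210 left.
Give Route 26 80 more to hit its cap of 80 ; 130 left.
Route 17: +130 (room for 170) → 140. Pool exhausted.

140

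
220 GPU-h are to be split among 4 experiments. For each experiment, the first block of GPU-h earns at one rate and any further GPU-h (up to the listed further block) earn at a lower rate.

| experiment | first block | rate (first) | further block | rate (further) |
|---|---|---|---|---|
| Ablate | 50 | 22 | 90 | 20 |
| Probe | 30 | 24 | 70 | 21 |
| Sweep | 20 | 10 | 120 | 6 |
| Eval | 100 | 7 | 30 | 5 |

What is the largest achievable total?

4690

Treat each block as its own option and order by rate: Probe/first 24 > Ablate/first 22 > Probe/second 21 > Ablate/second 20 > Sweep/first 10 > Eval/first 7 > Sweep/second 6 > Eval/second 5.
Fill Probe first block (30 at 24) ; 190 left.
Fill Ablate first block (50 at 22) ; 140 left.
Probe/second (21): +70 ; 70 left.
Ablate second at 20: only 70 left, fill 70.
Total = 24×30 + 22×50 + 21×70 + 20×70 = 4690.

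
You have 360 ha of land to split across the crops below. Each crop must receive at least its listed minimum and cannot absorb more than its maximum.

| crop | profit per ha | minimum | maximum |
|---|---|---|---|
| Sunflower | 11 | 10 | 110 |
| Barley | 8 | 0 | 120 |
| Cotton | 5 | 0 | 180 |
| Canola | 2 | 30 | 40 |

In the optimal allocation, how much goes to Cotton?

Meeting every minimum uses 10+0+0+30 = 40 ha, leaving 320.
Highest profit per ha first: Sunflower 11 > Barley 8 > Cotton 5 > Canola 2.
Sunflower: +100 to 110 (cap) — 220 left.
Barley: +120 to 120 (cap) — 100 left.
Cotton has room for 180 more but only 100 remain, so it gets 100.

100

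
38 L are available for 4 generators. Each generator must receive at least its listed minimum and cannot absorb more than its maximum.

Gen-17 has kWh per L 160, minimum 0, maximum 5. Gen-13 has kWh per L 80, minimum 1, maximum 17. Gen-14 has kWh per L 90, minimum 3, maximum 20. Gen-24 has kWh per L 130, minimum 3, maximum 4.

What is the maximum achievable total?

3840

Meeting every minimum uses 0+1+3+3 = 7 L, leaving 31.
Order the generators by kWh per L: Gen-17 160 > Gen-24 130 > Gen-14 90 > Gen-13 80.
Give Gen-17 5 more to hit its cap of 5 → 26 left.
Give Gen-24 1 more to hit its cap of 4 → 25 left.
Give Gen-14 17 more to hit its cap of 20 → 8 left.
Only 8 left; Gen-13 takes them to reach 9.
Total = 160×5 + 80×9 + 90×20 + 130×4 = 3840.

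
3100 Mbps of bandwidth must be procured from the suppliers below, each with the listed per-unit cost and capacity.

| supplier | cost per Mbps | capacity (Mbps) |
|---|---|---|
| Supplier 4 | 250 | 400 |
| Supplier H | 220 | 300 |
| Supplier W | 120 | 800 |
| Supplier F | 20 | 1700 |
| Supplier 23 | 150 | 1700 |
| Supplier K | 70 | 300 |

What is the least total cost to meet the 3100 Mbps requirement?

Fill from the cheapest supplier first.
Supplier F at 20: take all 1700 Mbps ; 1400 still needed.
Supplier K (70): use full 300 ; 1100 Mbps to go.
Supplier W at 120: take all 800 Mbps ; 300 still needed.
Supplier 23 at 150: take 300 of its 1700 ; requirement met.
Supplier H, Supplier 4: unused.
Cost = 1700×20 + 300×70 + 800×120 + 300×150 = 196000.

196000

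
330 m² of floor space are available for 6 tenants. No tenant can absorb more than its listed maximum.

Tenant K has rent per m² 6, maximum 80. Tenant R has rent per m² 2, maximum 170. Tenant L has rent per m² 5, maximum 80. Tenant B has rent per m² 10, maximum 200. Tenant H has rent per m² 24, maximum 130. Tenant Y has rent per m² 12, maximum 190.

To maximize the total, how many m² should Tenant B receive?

10

Highest rent per m² first: Tenant H 24 > Tenant Y 12 > Tenant B 10 > Tenant K 6 > Tenant L 5 > Tenant R 2.
Tenant H: +130 to 130 (cap) — 200 left.
Tenant Y takes 190 to reach its cap of 190 — 10 left.
Tenant B has room for 200 but only 10 remain, so it gets 10.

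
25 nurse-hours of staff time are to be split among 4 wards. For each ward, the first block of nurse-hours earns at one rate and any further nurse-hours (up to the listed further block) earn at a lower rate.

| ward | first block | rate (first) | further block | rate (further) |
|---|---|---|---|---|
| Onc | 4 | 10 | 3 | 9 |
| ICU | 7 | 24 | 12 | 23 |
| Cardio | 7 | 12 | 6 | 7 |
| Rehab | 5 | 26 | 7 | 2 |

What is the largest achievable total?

Rank every tier by rate: Rehab/first 26 > ICU/first 24 > ICU/second 23 > Cardio/first 12 > Onc/first 10 > Onc/second 9 > Cardio/second 7 > Rehab/second 2.
Rehab first at 26: fill all 5 ; 20 left.
ICU/first (24): +7 ; 13 left.
ICU second at 23: fill all 12 ; 1 left.
Cardio first at 12: only 1 left, fill 1.
Total = 26×5 + 24×7 + 23×12 + 12×1 = 586.

586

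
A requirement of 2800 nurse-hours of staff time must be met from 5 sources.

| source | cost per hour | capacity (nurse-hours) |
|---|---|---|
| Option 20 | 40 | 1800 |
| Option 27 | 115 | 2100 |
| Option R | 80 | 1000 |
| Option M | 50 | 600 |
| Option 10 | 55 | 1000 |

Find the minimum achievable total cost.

Fill from the cheapest source first.
Option 20 (40): use full 1800 → 1000 nurse-hours to go.
Option M at 50: take all 600 nurse-hours → 400 still needed.
Option 10 (55): take the remaining 400 → done.
Option R, Option 27: unused.
Cost = 1800×40 + 600×50 + 400×55 = 124000.

124000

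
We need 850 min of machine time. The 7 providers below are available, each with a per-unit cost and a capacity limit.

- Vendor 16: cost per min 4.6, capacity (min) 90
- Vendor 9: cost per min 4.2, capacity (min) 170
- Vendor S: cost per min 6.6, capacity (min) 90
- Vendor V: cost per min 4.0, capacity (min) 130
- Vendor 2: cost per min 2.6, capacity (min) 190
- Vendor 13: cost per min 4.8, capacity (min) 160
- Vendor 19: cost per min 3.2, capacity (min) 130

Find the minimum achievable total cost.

Cheapest first:
Take 190 from Vendor 2 at 2.6 — need 660 more.
Vendor 19 (3.2): use full 130 — 530 min to go.
Vendor V at 4.0: take all 130 min — 400 still needed.
Take 170 from Vendor 9 at 4.2 — need 230 more.
Vendor 16 (4.6): use full 90 — 140 min to go.
Vendor 13 (4.8): take the remaining 140 — done.
Vendor S: unused.
Cost = 190×2.6 + 130×3.2 + 130×4.0 + 170×4.2 + 90×4.6 + 140×4.8 = 3230.

3230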